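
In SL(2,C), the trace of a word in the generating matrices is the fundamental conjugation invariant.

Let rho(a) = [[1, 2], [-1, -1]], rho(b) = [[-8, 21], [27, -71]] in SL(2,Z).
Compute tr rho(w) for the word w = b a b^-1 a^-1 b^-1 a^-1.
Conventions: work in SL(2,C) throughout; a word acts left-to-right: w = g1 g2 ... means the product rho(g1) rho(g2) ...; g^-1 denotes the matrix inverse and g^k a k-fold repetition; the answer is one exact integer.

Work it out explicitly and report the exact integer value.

rho(b) = [[-8, 21], [27, -71]]
... * rho(a) = [[1, 2], [-1, -1]]  ->  [[-29, -37], [98, 125]]
... * rho(b^-1) = [[-71, -21], [-27, -8]]  ->  [[3058, 905], [-10333, -3058]]
... * rho(a^-1) = [[-1, -2], [1, 1]]  ->  [[-2153, -5211], [7275, 17608]]
... * rho(b^-1) = [[-71, -21], [-27, -8]]  ->  [[293560, 86901], [-991941, -293639]]
... * rho(a^-1) = [[-1, -2], [1, 1]]  ->  [[-206659, -500219], [698302, 1690243]]
tr = -206659 + 1690243 = 1483584

1483584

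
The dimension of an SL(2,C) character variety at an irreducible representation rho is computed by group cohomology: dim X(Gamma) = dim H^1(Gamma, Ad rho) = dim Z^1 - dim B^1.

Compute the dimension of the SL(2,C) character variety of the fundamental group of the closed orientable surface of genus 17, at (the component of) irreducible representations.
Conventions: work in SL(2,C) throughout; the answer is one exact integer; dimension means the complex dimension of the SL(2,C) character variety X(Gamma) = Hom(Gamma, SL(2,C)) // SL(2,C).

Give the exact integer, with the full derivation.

Gamma = pi_1(Sigma_17) = < a_1, b_1, ..., a_17, b_17 | prod [a_i, b_i] > has 2g = 34 generators and 1 relator.
Before the relator condition, cocycle space has dim 3*34 = 102.
At an irreducible rho, H^2 = coker(d_2) vanishes (Poincare duality: H^2 is dual to H^0 = invariants = 0), so d_2 is surjective onto sl_2 and dim Z^1 = 102 - 3 = 99.
As always at irreducible rho, dim B^1 = 3.
dim H^1 = 99 - 3 = 96 = dim X.

96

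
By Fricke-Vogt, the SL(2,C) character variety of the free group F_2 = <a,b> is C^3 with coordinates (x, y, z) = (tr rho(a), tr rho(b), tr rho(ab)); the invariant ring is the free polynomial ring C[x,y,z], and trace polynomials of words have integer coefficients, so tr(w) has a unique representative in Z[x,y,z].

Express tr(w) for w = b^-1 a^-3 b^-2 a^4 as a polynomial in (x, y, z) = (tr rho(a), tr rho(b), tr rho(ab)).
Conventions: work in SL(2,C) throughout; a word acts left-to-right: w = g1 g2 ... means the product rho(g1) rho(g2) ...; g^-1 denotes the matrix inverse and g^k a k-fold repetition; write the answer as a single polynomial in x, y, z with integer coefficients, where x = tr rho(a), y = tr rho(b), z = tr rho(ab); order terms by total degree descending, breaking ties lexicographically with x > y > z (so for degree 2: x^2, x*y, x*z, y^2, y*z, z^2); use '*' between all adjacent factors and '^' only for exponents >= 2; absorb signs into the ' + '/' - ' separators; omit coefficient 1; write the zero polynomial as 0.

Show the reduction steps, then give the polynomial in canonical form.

x^6*y^2*z - x^7*y - x^5*y^3 - x^5*y*z^2 - 3*x^4*y^2*z + 7*x^5*y + 3*x^3*y^3 + 3*x^3*y*z^2 + 2*x^2*y^2*z - 14*x^3*y - x*y^3 - 2*x*y*z^2 - y^2*z + 6*x*y + z

reduce: trace(a^2) = trace(a)*trace(a) - trace(1) = x^2 - 2
so trace(a^2 b) = trace(a)*trace(b a) - trace(b) = x*z - y
trace(a^2 b^-1) = trace(a^2)*trace(b) - trace(a^2 b) = x^2*y - x*z - y
trace(a^2 b a) = trace(a)*trace(a b a) - trace(a b) = x^2*z - x*y - z
trace(a^4 b) = trace(a)*trace(a^2 b a) - trace(a^2 b) = x^3*z - x^2*y - 2*x*z + y
reduce: trace(a^3) = trace(a)*trace(a^2) - trace(a) = x^3 - 3*x
so trace(a^4) = trace(a)*trace(a^3) - trace(a^2) = x^4 - 4*x^2 + 2
trace(b a^4 b) = trace(b)*trace(a^4 b) - trace(a^4) = x^3*y*z - x^4 - x^2*y^2 - 2*x*y*z + 4*x^2 + y^2 - 2
reduce: trace(b a b a) = trace(b a)*trace(b a) - trace(1) = z^2 - 2
so trace(b a b) = trace(b)*trace(a b) - trace(a) = y*z - x
trace(b a b a^2) = trace(a)*trace(b a b a) - trace(b a b) = x*z^2 - y*z - x
trace(a b a b a^2) = trace(a)*trace(b a b a^2) - trace(b a b a) = x^2*z^2 - x*y*z - x^2 - z^2 + 2
reduce: trace(b a^4 b a) = trace(a)*trace(a b a b a^2) - trace(a b a b a) = x^3*z^2 - x^2*y*z - x^3 - 2*x*z^2 + y*z + 3*x
trace(b a^4 b a^-1) = trace(b a^4 b)*trace(a) - trace(b a^4 b a) = x^4*y*z - x^5 - x^3*y^2 - x^3*z^2 - x^2*y*z + 5*x^3 + x*y^2 + 2*x*z^2 - y*z - 5*x
reduce: trace(a^-2 b a^4 b) = trace(b a^4 b a^-1)*trace(a) - trace(b a^4 b) = x^5*y*z - x^6 - x^4*y^2 - x^4*z^2 - 2*x^3*y*z + 6*x^4 + 2*x^2*y^2 + 2*x^2*z^2 + x*y*z - 9*x^2 - y^2 + 2
trace(a^4 b^-1 a^-2 b) = trace(a^-2 b a^4)*trace(b) - trace(a^-2 b a^4 b) = -x^5*y*z + x^6 + x^4*y^2 + x^4*z^2 + 2*x^3*y*z - 6*x^4 - 2*x^2*y^2 - 2*x^2*z^2 + 9*x^2 - 2
so trace(b^-1 a^4 b^-1 a^-2) = trace(a^4 b^-1 a^-2)*trace(b) - trace(a^4 b^-1 a^-2 b) = x^5*y*z - x^6 - x^4*y^2 - x^4*z^2 - 2*x^3*y*z + 6*x^4 + 3*x^2*y^2 + 2*x^2*z^2 - x*y*z - 9*x^2 - y^2 + 2
trace(b^-1 a^4) = trace(a^4)*trace(b) - trace(a^4 b) = x^4*y - x^3*z - 3*x^2*y + 2*x*z + y
trace(b^-1 a^4 b^-1) = trace(b^-1 a^4)*trace(b) - trace(b^-1 a^4 b) = x^4*y^2 - x^3*y*z - x^4 - 3*x^2*y^2 + 2*x*y*z + 4*x^2 + y^2 - 2
trace(a^5) = trace(a)*trace(a^4) - trace(a^3) = x^5 - 5*x^3 + 5*x
trace(a^5 b) = trace(a)*trace(a^2 b a^2) - trace(a^2 b a) = x^4*z - x^3*y - 3*x^2*z + 2*x*y + z
reduce: trace(a^4 b^-1 a) = trace(a^5)*trace(b) - trace(a^5 b) = x^5*y - x^4*z - 4*x^3*y + 3*x^2*z + 3*x*y - z
trace(a^4 b^-1 a b) = trace(a b a^4)*trace(b) - trace(a b a^4 b) = x^4*y*z - x^3*y^2 - x^3*z^2 - 2*x^2*y*z + x^3 + 2*x*y^2 + 2*x*z^2 - 3*x
reduce: trace(b^-1 a^4 b^-1 a) = trace(a^4 b^-1 a)*trace(b) - trace(a^4 b^-1 a b) = x^5*y^2 - 2*x^4*y*z - 3*x^3*y^2 + x^3*z^2 + 5*x^2*y*z - x^3 + x*y^2 - 2*x*z^2 - y*z + 3*x
reduce: trace(b^-1 a^4 b^-1 a^-1) = trace(b^-1 a^4 b^-1)*trace(a) - trace(b^-1 a^4 b^-1 a) = x^4*y*z - x^5 - x^3*z^2 - 3*x^2*y*z + 5*x^3 + 2*x*z^2 + y*z - 5*x
trace(b^-1 a^4 b^-1 a^-3) = trace(b^-1 a^4 b^-1 a^-2)*trace(a) - trace(b^-1 a^4 b^-1 a^-1) = x^6*y*z - x^7 - x^5*y^2 - x^5*z^2 - 3*x^4*y*z + 7*x^5 + 3*x^3*y^2 + 3*x^3*z^2 + 2*x^2*y*z - 14*x^3 - x*y^2 - 2*x*z^2 - y*z + 7*x
trace(a b^-1) = trace(a)*trace(b) - trace(a b) = x*y - z
trace(b^-1 a^-3 b^-2 a^4) = trace(b^-1 a^4 b^-1 a^-3)*trace(b) - trace(b^-1 a^4 b^-1 a^-3 b) = x^6*y^2*z - x^7*y - x^5*y^3 - x^5*y*z^2 - 3*x^4*y^2*z + 7*x^5*y + 3*x^3*y^3 + 3*x^3*y*z^2 + 2*x^2*y^2*z - 14*x^3*y - x*y^3 - 2*x*y*z^2 - y^2*z + 6*x*y + z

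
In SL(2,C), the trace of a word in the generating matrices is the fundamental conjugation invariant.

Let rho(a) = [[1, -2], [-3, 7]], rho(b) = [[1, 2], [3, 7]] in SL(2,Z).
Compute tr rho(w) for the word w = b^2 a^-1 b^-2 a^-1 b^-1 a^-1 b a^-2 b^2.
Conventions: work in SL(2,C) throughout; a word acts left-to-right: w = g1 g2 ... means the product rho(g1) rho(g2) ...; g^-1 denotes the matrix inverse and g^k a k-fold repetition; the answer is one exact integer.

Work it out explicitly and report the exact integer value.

26082961064

rho(b) = [[1, 2], [3, 7]]
... * rho(b) = [[1, 2], [3, 7]]  ->  [[7, 16], [24, 55]]
... * rho(a^-1) = [[7, 2], [3, 1]]  ->  [[97, 30], [333, 103]]
... * rho(b^-1) = [[7, -2], [-3, 1]]  ->  [[589, -164], [2022, -563]]
... * rho(b^-1) = [[7, -2], [-3, 1]]  ->  [[4615, -1342], [15843, -4607]]
... * rho(a^-1) = [[7, 2], [3, 1]]  ->  [[28279, 7888], [97080, 27079]]
... * rho(b^-1) = [[7, -2], [-3, 1]]  ->  [[174289, -48670], [598323, -167081]]
... * rho(a^-1) = [[7, 2], [3, 1]]  ->  [[1074013, 299908], [3687018, 1029565]]
... * rho(b) = [[1, 2], [3, 7]]  ->  [[1973737, 4247382], [6775713, 14580991]]
... * rho(a^-1) = [[7, 2], [3, 1]]  ->  [[26558305, 8194856], [91172964, 28132417]]
... * rho(a^-1) = [[7, 2], [3, 1]]  ->  [[210492703, 61311466], [722607999, 210478345]]
... * rho(b) = [[1, 2], [3, 7]]  ->  [[394427101, 850165668], [1354043034, 2918564413]]
... * rho(b) = [[1, 2], [3, 7]]  ->  [[2944924105, 6740013878], [10109736273, 23138036959]]
tr = 2944924105 + 23138036959 = 26082961064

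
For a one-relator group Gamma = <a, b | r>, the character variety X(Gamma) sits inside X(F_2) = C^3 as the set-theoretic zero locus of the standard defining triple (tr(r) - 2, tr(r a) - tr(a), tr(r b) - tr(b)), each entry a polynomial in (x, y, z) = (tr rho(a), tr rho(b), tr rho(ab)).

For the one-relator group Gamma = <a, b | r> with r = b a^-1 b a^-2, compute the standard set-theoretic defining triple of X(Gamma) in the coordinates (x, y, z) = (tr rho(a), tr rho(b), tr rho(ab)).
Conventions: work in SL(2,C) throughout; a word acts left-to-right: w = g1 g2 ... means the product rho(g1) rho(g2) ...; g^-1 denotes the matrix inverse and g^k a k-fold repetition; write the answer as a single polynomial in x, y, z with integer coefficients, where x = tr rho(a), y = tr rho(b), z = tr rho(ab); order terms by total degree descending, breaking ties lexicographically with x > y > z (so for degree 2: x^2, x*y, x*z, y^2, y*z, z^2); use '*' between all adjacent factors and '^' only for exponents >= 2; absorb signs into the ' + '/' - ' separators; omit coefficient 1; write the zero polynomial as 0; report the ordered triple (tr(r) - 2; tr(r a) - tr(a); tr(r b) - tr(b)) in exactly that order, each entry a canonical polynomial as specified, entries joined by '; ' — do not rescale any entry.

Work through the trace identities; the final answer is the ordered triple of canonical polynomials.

x^3*y^2 - 2*x^2*y*z - x*y^2 + x*z^2 + y*z - x - 2; x^2*y^2 - 2*x*y*z + z^2 - x - 2; x^3*y^3 - 2*x^2*y^2*z - x^3*y - x*y^3 + x*y*z^2 + x^2*z + y^2*z + x*y - y - z

tr(b^2) = tr(b) * tr(b) - tr(1)  (reduce the b square) = y^2 - 2
next, tr(b^2 a) = tr(b) * tr(a b) - tr(a)  (reduce the b square) = y*z - x
and tr(b a^-1 b) = tr(b^2) * tr(a) - tr(b^2 a)  (eliminate a^-1) = x*y^2 - y*z - x
and tr(b a b a) = tr(a b) * tr(a b) - tr(1)  (split on a) = z^2 - 2
tr(b a^-1 b a) = tr(b a b) * tr(a) - tr(b a b a)  (eliminate a^-1) = x*y*z - x^2 - z^2 + 2
tr(b a^-1 b a^-1) = tr(b a^-1 b) * tr(a) - tr(b a^-1 b a)  (eliminate a^-1) = x^2*y^2 - 2*x*y*z + z^2 - 2
tr(b a^-1 b a^-2) = tr(b a^-1 b a^-1) * tr(a) - tr(b a^-1 b)  (eliminate a^-1) = x^3*y^2 - 2*x^2*y*z - x*y^2 + x*z^2 + y*z - x
tr(b^3) = tr(b) * tr(b^2) - tr(b)  (reduce the b square) = y^3 - 3*y
and tr(b^3 a) = tr(b) * tr(a b^2) - tr(a b)  (reduce the b square) = y^2*z - x*y - z
tr(a^-1 b^3) = tr(b^3) * tr(a) - tr(b^3 a)  (eliminate a^-1) = x*y^3 - y^2*z - 2*x*y + z
next, tr(b a^-2 b^2) = tr(a^-1 b^3) * tr(a) - tr(a^-1 b^3 a)  (eliminate a^-1) = x^2*y^3 - x*y^2*z - 2*x^2*y - y^3 + x*z + 3*y
and tr(a b a) = tr(a) * tr(b a) - tr(b)  (reduce the a square) = x*z - y
tr(b^2 a b a) = tr(b) * tr(a b a b) - tr(a b a)  (reduce the b square) = y*z^2 - x*z - y
and tr(b^2 a b a^-1) = tr(b^2 a b) * tr(a) - tr(b^2 a b a)  (eliminate a^-1) = x*y^2*z - x^2*y - y*z^2 + y
tr(b a^-2 b^2 a) = tr(b^2 a b a^-1) * tr(a) - tr(b^2 a b)  (eliminate a^-1) = x^2*y^2*z - x^3*y - x*y*z^2 - y^2*z + 2*x*y + z
and tr(b a^-1 b a^-2 b) = tr(b a^-2 b^2) * tr(a) - tr(b a^-2 b^2 a)  (eliminate a^-1) = x^3*y^3 - 2*x^2*y^2*z - x^3*y - x*y^3 + x*y*z^2 + x^2*z + y^2*z + x*y - z
assemble the triple (tr(r) - 2; tr(r a) - x; tr(r b) - y)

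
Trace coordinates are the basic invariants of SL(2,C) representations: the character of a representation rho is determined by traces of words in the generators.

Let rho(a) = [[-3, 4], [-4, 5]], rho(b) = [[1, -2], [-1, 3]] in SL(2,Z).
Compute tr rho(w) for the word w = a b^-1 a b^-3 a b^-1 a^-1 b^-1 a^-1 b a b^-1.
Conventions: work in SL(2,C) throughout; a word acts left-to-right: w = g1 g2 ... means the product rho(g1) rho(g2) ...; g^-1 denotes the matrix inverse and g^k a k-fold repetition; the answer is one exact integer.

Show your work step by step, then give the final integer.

-18583810

rho(a) = [[-3, 4], [-4, 5]]
... * rho(b^-1) = [[3, 2], [1, 1]]  ->  [[-5, -2], [-7, -3]]
... * rho(a) = [[-3, 4], [-4, 5]]  ->  [[23, -30], [33, -43]]
... * rho(b^-1) = [[3, 2], [1, 1]]  ->  [[39, 16], [56, 23]]
... * rho(b^-1) = [[3, 2], [1, 1]]  ->  [[133, 94], [191, 135]]
... * rho(b^-1) = [[3, 2], [1, 1]]  ->  [[493, 360], [708, 517]]
... * rho(a) = [[-3, 4], [-4, 5]]  ->  [[-2919, 3772], [-4192, 5417]]
... * rho(b^-1) = [[3, 2], [1, 1]]  ->  [[-4985, -2066], [-7159, -2967]]
... * rho(a^-1) = [[5, -4], [4, -3]]  ->  [[-33189, 26138], [-47663, 37537]]
... * rho(b^-1) = [[3, 2], [1, 1]]  ->  [[-73429, -40240], [-105452, -57789]]
... * rho(a^-1) = [[5, -4], [4, -3]]  ->  [[-528105, 414436], [-758416, 595175]]
... * rho(b) = [[1, -2], [-1, 3]]  ->  [[-942541, 2299518], [-1353591, 3302357]]
... * rho(a) = [[-3, 4], [-4, 5]]  ->  [[-6370449, 7727426], [-9148655, 11097421]]
... * rho(b^-1) = [[3, 2], [1, 1]]  ->  [[-11383921, -5013472], [-16348544, -7199889]]
tr = -11383921 + -7199889 = -18583810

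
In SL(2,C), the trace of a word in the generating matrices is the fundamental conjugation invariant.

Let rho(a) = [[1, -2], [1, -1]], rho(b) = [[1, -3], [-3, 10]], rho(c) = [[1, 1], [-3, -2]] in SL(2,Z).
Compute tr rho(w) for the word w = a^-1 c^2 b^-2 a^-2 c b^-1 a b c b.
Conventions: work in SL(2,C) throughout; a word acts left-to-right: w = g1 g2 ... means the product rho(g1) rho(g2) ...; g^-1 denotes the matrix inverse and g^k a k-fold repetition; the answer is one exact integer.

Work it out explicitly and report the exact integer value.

rho(a^-1) = [[-1, 2], [-1, 1]]
... * rho(c) = [[1, 1], [-3, -2]]  ->  [[-7, -5], [-4, -3]]
... * rho(c) = [[1, 1], [-3, -2]]  ->  [[8, 3], [5, 2]]
... * rho(b^-1) = [[10, 3], [3, 1]]  ->  [[89, 27], [56, 17]]
... * rho(b^-1) = [[10, 3], [3, 1]]  ->  [[971, 294], [611, 185]]
... * rho(a^-1) = [[-1, 2], [-1, 1]]  ->  [[-1265, 2236], [-796, 1407]]
... * rho(a^-1) = [[-1, 2], [-1, 1]]  ->  [[-971, -294], [-611, -185]]
... * rho(c) = [[1, 1], [-3, -2]]  ->  [[-89, -383], [-56, -241]]
... * rho(b^-1) = [[10, 3], [3, 1]]  ->  [[-2039, -650], [-1283, -409]]
... * rho(a) = [[1, -2], [1, -1]]  ->  [[-2689, 4728], [-1692, 2975]]
... * rho(b) = [[1, -3], [-3, 10]]  ->  [[-16873, 55347], [-10617, 34826]]
... * rho(c) = [[1, 1], [-3, -2]]  ->  [[-182914, -127567], [-115095, -80269]]
... * rho(b) = [[1, -3], [-3, 10]]  ->  [[199787, -726928], [125712, -457405]]
tr = 199787 + -457405 = -257618

-257618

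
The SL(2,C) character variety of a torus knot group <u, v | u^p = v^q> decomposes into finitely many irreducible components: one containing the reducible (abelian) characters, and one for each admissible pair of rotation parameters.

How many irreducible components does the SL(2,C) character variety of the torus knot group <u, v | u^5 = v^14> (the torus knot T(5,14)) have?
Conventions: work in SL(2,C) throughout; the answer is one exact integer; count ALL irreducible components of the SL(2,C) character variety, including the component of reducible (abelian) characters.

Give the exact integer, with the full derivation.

Gamma = < u, v | u^5 = v^14 > (torus knot T(5,14)); the central element u^5 = v^14 acts as +I or -I in any irreducible SL(2,C) representation.
This locks tr(u) to 2*cos(pi*alpha/5), alpha in 1..4, and tr(v) to 2*cos(pi*beta/14), beta in 1..13, on each component of irreducible characters.
u^5 = (-1)^alpha I and v^14 = (-1)^beta I must agree, so alpha and beta have equal parity.
Counting: 2 odd alphas x 7 odd betas + 2 even alphas x 6 even betas = 14 + 12 = 26.
That is 26 components of irreducible characters, and with the reducible (abelian) component the total is 27.

27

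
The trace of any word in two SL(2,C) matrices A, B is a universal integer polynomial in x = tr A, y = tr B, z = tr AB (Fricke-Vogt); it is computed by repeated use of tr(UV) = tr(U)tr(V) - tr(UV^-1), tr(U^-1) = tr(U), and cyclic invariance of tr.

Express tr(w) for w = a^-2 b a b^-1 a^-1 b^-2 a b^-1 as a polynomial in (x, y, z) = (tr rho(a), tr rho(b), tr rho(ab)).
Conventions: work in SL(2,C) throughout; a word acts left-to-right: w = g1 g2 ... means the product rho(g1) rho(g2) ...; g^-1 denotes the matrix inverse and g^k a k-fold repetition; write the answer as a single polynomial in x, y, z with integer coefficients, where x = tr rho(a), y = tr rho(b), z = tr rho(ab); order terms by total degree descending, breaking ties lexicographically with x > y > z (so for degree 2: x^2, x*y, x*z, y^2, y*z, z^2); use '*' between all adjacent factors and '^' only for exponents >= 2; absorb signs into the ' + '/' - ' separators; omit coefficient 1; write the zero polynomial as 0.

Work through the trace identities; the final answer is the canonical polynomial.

trace(b^-1) = trace(b) = y
next, trace(a^2 b) = trace(a) trace(b a) - trace(b) = x*z - y
and trace(a^2) = trace(a) trace(a) - trace(1) = x^2 - 2
and trace(b a^2 b) = trace(b) trace(a^2 b) - trace(a^2) = x*y*z - x^2 - y^2 + 2
trace(b a b a) = trace(a b) trace(a b) - trace(1) = z^2 - 2
trace(b a b) = trace(b) trace(a b) - trace(a) = y*z - x
trace(b a^2 b a) = trace(a) trace(b a b a) - trace(b a b) = x*z^2 - y*z - x
trace(a b a^-1 b a) = trace(b a^2 b) trace(a) - trace(b a^2 b a) = x^2*y*z - x^3 - x*y^2 - x*z^2 + y*z + 3*x
trace(b^2 a b a) = trace(b) trace(a b a b) - trace(a b a) = y*z^2 - x*z - y
next, trace(b^2 a b) = trace(b) trace(a b^2) - trace(a b) = y^2*z - x*y - z
and trace(b a b a^2 b) = trace(a) trace(b^2 a b a) - trace(b^2 a b) = x*y*z^2 - x^2*z - y^2*z + z
next, trace(b a b a b a) = trace(a b a b) trace(a b) - trace(b a) = z^3 - 3*z
and trace(b a b a^2 b a) = trace(a) trace(b a b a b a) - trace(b a b a b) = x*z^3 - y*z^2 - 2*x*z + y
trace(a b a^-1 b a b a) = trace(b a b a^2 b) trace(a) - trace(b a b a^2 b a) = x^2*y*z^2 - x^3*z - x*y^2*z - x*z^3 + y*z^2 + 3*x*z - y
trace(b a b a b a b) = trace(b) trace(a b a b a b) - trace(a b a b a) = y*z^3 - x*z^2 - 2*y*z + x
next, trace(b a b a b a b a) = trace(b a b a b a) trace(b a) - trace(a b a b) = z^4 - 4*z^2 + 2
trace(a b a^-1 b a b a b) = trace(b a b a b a b) trace(a) - trace(b a b a b a b a) = x*y*z^3 - x^2*z^2 - z^4 - 2*x*y*z + x^2 + 4*z^2 - 2
trace(b^-1 a b a^-1 b a b a) = trace(a b a^-1 b a b a) trace(b) - trace(a b a^-1 b a b a b) = x^2*y^2*z^2 - x^3*y*z - x*y^3*z - 2*x*y*z^3 + x^2*z^2 + y^2*z^2 + z^4 + 5*x*y*z - x^2 - y^2 - 4*z^2 + 2
next, trace(a^-1 b a b a^-1 b^-1 a b) = trace(b^-1 a b a^-1 b a b) trace(a) - trace(b^-1 a b a^-1 b a b a) = -x^2*y^2*z^2 + 2*x^3*y*z + x*y^3*z + 2*x*y*z^3 - x^4 - x^2*y^2 - 2*x^2*z^2 - y^2*z^2 - z^4 - 4*x*y*z + 4*x^2 + y^2 + 4*z^2 - 2
next, trace(a^-1 b^-1 a b^-1 a^-1 b a b) = trace(a^-1 b a b a^-1 b^-1 a) trace(b) - trace(a^-1 b a b a^-1 b^-1 a b) = x^2*y^2*z^2 - 2*x^3*y*z - x*y^3*z - 2*x*y*z^3 + x^4 + x^2*y^2 + 2*x^2*z^2 + y^2*z^2 + z^4 + 4*x*y*z - 4*x^2 - 4*z^2 + 2
trace(b^-1 a b^-1 a^-1 b a b^-1 a^-1) = trace(a^-1 b^-1 a b^-1 a^-1 b a) trace(b) - trace(a^-1 b^-1 a b^-1 a^-1 b a b) = -x^2*y^2*z^2 + 2*x^3*y*z + x*y^3*z + 2*x*y*z^3 - x^4 - x^2*y^2 - 2*x^2*z^2 - y^2*z^2 - z^4 - 4*x*y*z + 4*x^2 + y^2 + 4*z^2 - 2
trace(b a b^-1 a) = trace(a b a) trace(b) - trace(a b a b) = x*y*z - y^2 - z^2 + 2
trace(b^-1 a^-1 b a) = trace(b a b^-1) trace(a) - trace(b a b^-1 a) = -x*y*z + x^2 + y^2 + z^2 - 2
trace(b^-1 a^-1 b a b^-1) = trace(b^-1 a^-1 b a) trace(b) - trace(b^-1 a^-1 b a b) = -x*y^2*z + x^2*y + y^3 + y*z^2 - 3*y
trace(a^-1 b a b^-1 a^-1 b^-2 a b^-1) = trace(b^-1 a b^-1 a^-1 b a b^-1 a^-1) trace(b) - trace(b^-1 a b^-1 a^-1 b a b^-1 a^-1 b) = -x^2*y^3*z^2 + 2*x^3*y^2*z + x*y^4*z + 2*x*y^2*z^3 - x^4*y - x^2*y^3 - 2*x^2*y*z^2 - y^3*z^2 - y*z^4 - 3*x*y^2*z + 3*x^2*y + 3*y*z^2 + y
trace(a b^-1) = trace(a) trace(b) - trace(a b) = x*y - z
trace(b^-2 a) = trace(a b^-1) trace(b) - trace(a) = x*y^2 - y*z - x
and trace(a^2 b a) = trace(a) trace(a b a) - trace(a b) = x^2*z - x*y - z
and trace(b^-1 a^2 b a) = trace(a^2 b a) trace(b) - trace(a^2 b a b) = x^2*y*z - x*y^2 - x*z^2 + x
next, trace(b^-1 a^2 b a^-1) = trace(b^-1 a^2 b) trace(a) - trace(b^-1 a^2 b a) = -x^2*y*z + x^3 + x*y^2 + x*z^2 - 3*x
trace(a^-1 b^-2 a^2 b) = trace(b^-1 a^2 b a^-1) trace(b) - trace(b^-1 a^2 b a^-1 b) = -x^2*y^2*z + x^3*y + x*y^3 + x*y*z^2 - 3*x*y - z
trace(a b^-1 a^-1 b^-2 a) = trace(a^-1 b^-2 a^2) trace(b) - trace(a^-1 b^-2 a^2 b) = x^2*y^2*z - x^3*y - x*y*z^2 - y^2*z + 2*x*y + z
next, trace(a^-2 b a b^-1 a^-1 b^-2 a b^-1) = trace(a^-1 b a b^-1 a^-1 b^-2 a b^-1) trace(a) - trace(a^-1 b a b^-1 a^-1 b^-2 a b^-1 a) = -x^3*y^3*z^2 + 2*x^4*y^2*z + x^2*y^4*z + 2*x^2*y^2*z^3 - x^5*y - x^3*y^3 - 2*x^3*y*z^2 - x*y^3*z^2 - x*y*z^4 - 4*x^2*y^2*z + 4*x^3*y + 4*x*y*z^2 + y^2*z - x*y - z

-x^3*y^3*z^2 + 2*x^4*y^2*z + x^2*y^4*z + 2*x^2*y^2*z^3 - x^5*y - x^3*y^3 - 2*x^3*y*z^2 - x*y^3*z^2 - x*y*z^4 - 4*x^2*y^2*z + 4*x^3*y + 4*x*y*z^2 + y^2*z - x*y - z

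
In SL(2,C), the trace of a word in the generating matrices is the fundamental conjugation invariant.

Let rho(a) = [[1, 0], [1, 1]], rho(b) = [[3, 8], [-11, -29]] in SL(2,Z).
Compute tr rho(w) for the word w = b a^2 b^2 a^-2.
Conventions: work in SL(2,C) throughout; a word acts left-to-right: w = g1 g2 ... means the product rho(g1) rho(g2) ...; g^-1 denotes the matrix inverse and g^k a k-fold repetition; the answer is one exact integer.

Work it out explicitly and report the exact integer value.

rho(b) = [[3, 8], [-11, -29]]
... * rho(a) = [[1, 0], [1, 1]]  ->  [[11, 8], [-40, -29]]
... * rho(a) = [[1, 0], [1, 1]]  ->  [[19, 8], [-69, -29]]
... * rho(b) = [[3, 8], [-11, -29]]  ->  [[-31, -80], [112, 289]]
... * rho(b) = [[3, 8], [-11, -29]]  ->  [[787, 2072], [-2843, -7485]]
... * rho(a^-1) = [[1, 0], [-1, 1]]  ->  [[-1285, 2072], [4642, -7485]]
... * rho(a^-1) = [[1, 0], [-1, 1]]  ->  [[-3357, 2072], [12127, -7485]]
tr = -3357 + -7485 = -10842

-10842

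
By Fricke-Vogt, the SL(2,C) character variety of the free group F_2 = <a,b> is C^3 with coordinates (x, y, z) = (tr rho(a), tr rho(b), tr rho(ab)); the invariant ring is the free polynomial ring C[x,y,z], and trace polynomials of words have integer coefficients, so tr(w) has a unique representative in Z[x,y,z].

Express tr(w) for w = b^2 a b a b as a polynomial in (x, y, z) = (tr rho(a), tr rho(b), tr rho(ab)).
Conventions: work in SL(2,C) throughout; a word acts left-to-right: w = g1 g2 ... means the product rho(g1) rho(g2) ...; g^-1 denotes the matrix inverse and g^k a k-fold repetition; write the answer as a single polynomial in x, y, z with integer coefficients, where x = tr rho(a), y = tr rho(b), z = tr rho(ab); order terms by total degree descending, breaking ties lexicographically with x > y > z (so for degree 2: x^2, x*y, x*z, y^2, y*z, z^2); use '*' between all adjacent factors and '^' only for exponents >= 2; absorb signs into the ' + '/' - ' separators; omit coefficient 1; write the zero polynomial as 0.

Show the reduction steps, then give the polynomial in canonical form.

y^2*z^2 - x*y*z - y^2 - z^2 + 2

next, tr(a b a b) = tr(a b) * tr(a b) - tr(1)   [split at a repeated a] = z^2 - 2
next, tr(a b a) = tr(a) * tr(b a) - tr(b)   [square of a] = x*z - y
tr(b a b a b) = tr(b) * tr(a b a b) - tr(a b a)   [square of b] = y*z^2 - x*z - y
and tr(b^2 a b a b) = tr(b) * tr(b a b a b) - tr(b a b a)   [square of b] = y^2*z^2 - x*y*z - y^2 - z^2 + 2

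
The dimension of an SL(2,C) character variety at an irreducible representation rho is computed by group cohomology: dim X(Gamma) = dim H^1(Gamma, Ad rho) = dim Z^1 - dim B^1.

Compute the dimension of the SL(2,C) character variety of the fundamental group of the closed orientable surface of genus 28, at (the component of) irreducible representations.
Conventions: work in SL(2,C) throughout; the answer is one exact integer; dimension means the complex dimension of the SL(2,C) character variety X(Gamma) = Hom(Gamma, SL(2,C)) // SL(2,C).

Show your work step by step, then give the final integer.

162

The genus-28 surface group: 2g = 56 generators, one relator prod [a_i, b_i].
Before the relator condition, cocycle space has dim 3*56 = 168.
At an irreducible rho, H^2 = coker(d_2) vanishes (Poincare duality: H^2 is dual to H^0 = invariants = 0), so d_2 is surjective onto sl_2 and dim Z^1 = 168 - 3 = 165.
dim B^1 = 3 (coboundaries, injective at irreducible rho).
Hence dim X = 165 - 3 = 162.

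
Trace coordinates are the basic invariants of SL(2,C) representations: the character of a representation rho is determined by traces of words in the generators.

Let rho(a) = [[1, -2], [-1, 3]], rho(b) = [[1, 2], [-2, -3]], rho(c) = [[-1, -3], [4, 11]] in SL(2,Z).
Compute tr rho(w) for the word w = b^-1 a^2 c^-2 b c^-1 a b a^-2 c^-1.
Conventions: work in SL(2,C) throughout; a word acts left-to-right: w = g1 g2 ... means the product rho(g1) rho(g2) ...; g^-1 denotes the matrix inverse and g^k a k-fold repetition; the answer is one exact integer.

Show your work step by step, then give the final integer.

rho(b^-1) = [[-3, -2], [2, 1]]
... * rho(a) = [[1, -2], [-1, 3]]  ->  [[-1, 0], [1, -1]]
... * rho(a) = [[1, -2], [-1, 3]]  ->  [[-1, 2], [2, -5]]
... * rho(c^-1) = [[11, 3], [-4, -1]]  ->  [[-19, -5], [42, 11]]
... * rho(c^-1) = [[11, 3], [-4, -1]]  ->  [[-189, -52], [418, 115]]
... * rho(b) = [[1, 2], [-2, -3]]  ->  [[-85, -222], [188, 491]]
... * rho(c^-1) = [[11, 3], [-4, -1]]  ->  [[-47, -33], [104, 73]]
... * rho(a) = [[1, -2], [-1, 3]]  ->  [[-14, -5], [31, 11]]
... * rho(b) = [[1, 2], [-2, -3]]  ->  [[-4, -13], [9, 29]]
... * rho(a^-1) = [[3, 2], [1, 1]]  ->  [[-25, -21], [56, 47]]
... * rho(a^-1) = [[3, 2], [1, 1]]  ->  [[-96, -71], [215, 159]]
... * rho(c^-1) = [[11, 3], [-4, -1]]  ->  [[-772, -217], [1729, 486]]
tr = -772 + 486 = -286

-286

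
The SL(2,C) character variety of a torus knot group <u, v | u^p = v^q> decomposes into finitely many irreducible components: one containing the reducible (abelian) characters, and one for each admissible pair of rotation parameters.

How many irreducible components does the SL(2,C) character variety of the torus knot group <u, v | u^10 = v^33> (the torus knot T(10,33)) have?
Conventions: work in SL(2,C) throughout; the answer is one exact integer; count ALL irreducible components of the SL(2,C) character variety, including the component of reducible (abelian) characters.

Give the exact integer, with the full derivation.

145

In the torus knot group T(10,33), u^10 = v^33 is central, so an irreducible representation sends it to +I or -I (Schur).
On an irreducible component, tr(u) is locked at 2*cos(pi*alpha/10) for some alpha in 1..9, and tr(v) at 2*cos(pi*beta/33) for some beta in 1..32.
Consistency of u^10 = (-1)^alpha I with v^33 = (-1)^beta I forces alpha = beta (mod 2).
count pairs: odd alpha (5 choices) x odd beta (16), plus even alpha (4) x even beta (16): 5*16 + 4*16 = 144.
That is 144 components of irreducible characters, and with the reducible (abelian) component the total is 145.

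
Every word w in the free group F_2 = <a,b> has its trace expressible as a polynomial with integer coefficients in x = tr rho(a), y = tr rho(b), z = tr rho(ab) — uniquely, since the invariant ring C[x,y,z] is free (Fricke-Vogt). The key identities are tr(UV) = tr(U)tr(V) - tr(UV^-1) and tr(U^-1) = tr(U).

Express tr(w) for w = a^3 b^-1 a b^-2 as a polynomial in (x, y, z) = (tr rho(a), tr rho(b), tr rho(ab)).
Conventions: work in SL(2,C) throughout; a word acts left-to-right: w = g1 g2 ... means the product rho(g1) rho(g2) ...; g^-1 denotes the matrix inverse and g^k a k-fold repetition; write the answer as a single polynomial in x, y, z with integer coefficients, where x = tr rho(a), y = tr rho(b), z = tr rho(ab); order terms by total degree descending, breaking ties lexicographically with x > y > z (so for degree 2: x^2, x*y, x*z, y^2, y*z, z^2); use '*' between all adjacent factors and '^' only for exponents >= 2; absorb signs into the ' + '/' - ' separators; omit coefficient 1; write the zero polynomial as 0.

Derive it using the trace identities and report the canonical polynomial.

next, tr(a^2) = tr(a) tr(a) - tr(1)   [square of a] = x^2 - 2
tr(a^3) = tr(a) tr(a^2) - tr(a)   [square of a] = x^3 - 3*x
tr(a^4) = tr(a) tr(a^3) - tr(a^2)   [square of a] = x^4 - 4*x^2 + 2
next, tr(a b a) = tr(a) tr(b a) - tr(b)   [square of a] = x*z - y
tr(b a^3) = tr(a) tr(a b a) - tr(a b)   [square of a] = x^2*z - x*y - z
next, tr(a^4 b) = tr(a) tr(b a^3) - tr(b a^2)   [square of a] = x^3*z - x^2*y - 2*x*z + y
tr(a^3 b^-1 a) = tr(a^4) tr(b) - tr(a^4 b)   [inverse elimination on b] = x^4*y - x^3*z - 3*x^2*y + 2*x*z + y
and tr(b a b a) = tr(b a) tr(b a) - tr(1)   [split at a repeated b] = z^2 - 2
tr(b a b) = tr(b) tr(a b) - tr(a)   [square of b] = y*z - x
tr(b a b a^2) = tr(a) tr(b a b a) - tr(b a b)   [square of a] = x*z^2 - y*z - x
tr(a b a^3 b) = tr(a) tr(b a b a^2) - tr(b a b a)   [square of a] = x^2*z^2 - x*y*z - x^2 - z^2 + 2
next, tr(a^3 b^-1 a b) = tr(a b a^3) tr(b) - tr(a b a^3 b)   [inverse elimination on b] = x^3*y*z - x^2*y^2 - x^2*z^2 - x*y*z + x^2 + y^2 + z^2 - 2
and tr(a^3 b^-1 a b^-1) = tr(a^3 b^-1 a) tr(b) - tr(a^3 b^-1 a b)   [inverse elimination on b] = x^4*y^2 - 2*x^3*y*z - 2*x^2*y^2 + x^2*z^2 + 3*x*y*z - x^2 - z^2 + 2
tr(a^3 b^-1 a b^-2) = tr(a^3 b^-1 a b^-1) tr(b) - tr(a^3 b^-1 a)   [inverse elimination on b] = x^4*y^3 - 2*x^3*y^2*z - x^4*y - 2*x^2*y^3 + x^2*y*z^2 + x^3*z + 3*x*y^2*z + 2*x^2*y - y*z^2 - 2*x*z + y

x^4*y^3 - 2*x^3*y^2*z - x^4*y - 2*x^2*y^3 + x^2*y*z^2 + x^3*z + 3*x*y^2*z + 2*x^2*y - y*z^2 - 2*x*z + y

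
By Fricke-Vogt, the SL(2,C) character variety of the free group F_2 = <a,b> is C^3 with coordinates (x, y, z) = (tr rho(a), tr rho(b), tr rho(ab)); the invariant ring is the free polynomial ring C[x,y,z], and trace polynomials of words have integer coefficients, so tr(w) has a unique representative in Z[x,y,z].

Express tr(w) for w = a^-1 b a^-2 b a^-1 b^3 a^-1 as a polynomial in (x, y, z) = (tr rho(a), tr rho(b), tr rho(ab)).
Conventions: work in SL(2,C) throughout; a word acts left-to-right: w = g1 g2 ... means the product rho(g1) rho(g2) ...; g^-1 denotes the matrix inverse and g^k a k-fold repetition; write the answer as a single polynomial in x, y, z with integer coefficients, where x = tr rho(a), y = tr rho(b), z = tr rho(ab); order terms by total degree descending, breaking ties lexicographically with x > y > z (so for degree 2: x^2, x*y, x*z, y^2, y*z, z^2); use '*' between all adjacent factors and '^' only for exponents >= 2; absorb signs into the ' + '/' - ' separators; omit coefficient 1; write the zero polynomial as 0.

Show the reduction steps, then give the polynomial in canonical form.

so trace(b^2) = trace(b) trace(b) - trace(1)  (reduce the b square) = y^2 - 2
trace(b^3) = trace(b) trace(b^2) - trace(b)  (reduce the b square) = y^3 - 3*y
reduce: trace(b^4) = trace(b) trace(b^3) - trace(b^2)  (reduce the b square) = y^4 - 4*y^2 + 2
trace(b^5) = trace(b) trace(b^4) - trace(b^3)  (reduce the b square) = y^5 - 5*y^3 + 5*y
so trace(b a b) = trace(b) trace(a b) - trace(a)  (reduce the b square) = y*z - x
trace(a b^3) = trace(b) trace(b a b) - trace(b a)  (reduce the b square) = y^2*z - x*y - z
reduce: trace(a b^4) = trace(b) trace(a b^3) - trace(a b^2)  (reduce the b square) = y^3*z - x*y^2 - 2*y*z + x
trace(b^5 a) = trace(b) trace(a b^4) - trace(a b^3)  (reduce the b square) = y^4*z - x*y^3 - 3*y^2*z + 2*x*y + z
trace(b a^-1 b^4) = trace(b^5) trace(a) - trace(b^5 a)  (eliminate a^-1) = x*y^5 - y^4*z - 4*x*y^3 + 3*y^2*z + 3*x*y - z
trace(a b a b) = trace(a b) trace(a b) - trace(1)  (split on a) = z^2 - 2
trace(a b a) = trace(a) trace(b a) - trace(b)  (reduce the a square) = x*z - y
trace(a b a b^2) = trace(b) trace(a b a b) - trace(a b a)  (reduce the b square) = y*z^2 - x*z - y
trace(b^2 a b a b) = trace(b) trace(a b a b^2) - trace(a b a b)  (reduce the b square) = y^2*z^2 - x*y*z - y^2 - z^2 + 2
trace(b^4 a b a) = trace(b) trace(b^2 a b a b) - trace(b^2 a b a)  (reduce the b square) = y^3*z^2 - x*y^2*z - y^3 - 2*y*z^2 + x*z + 3*y
reduce: trace(b a^-1 b^4 a) = trace(b^4 a b) trace(a) - trace(b^4 a b a)  (eliminate a^-1) = x*y^4*z - x^2*y^3 - y^3*z^2 - 2*x*y^2*z + 2*x^2*y + y^3 + 2*y*z^2 - 3*y
trace(b a^-1 b a^-1 b^3) = trace(b a^-1 b^4) trace(a) - trace(b a^-1 b^4 a)  (eliminate a^-1) = x^2*y^5 - 2*x*y^4*z - 3*x^2*y^3 + y^3*z^2 + 5*x*y^2*z + x^2*y - y^3 - 2*y*z^2 - x*z + 3*y
reduce: trace(a^2) = trace(a) trace(a) - trace(1)  (reduce the a square) = x^2 - 2
trace(a^2 b^2) = trace(b) trace(a^2 b) - trace(a^2)  (reduce the b square) = x*y*z - x^2 - y^2 + 2
trace(a b^3 a) = trace(b) trace(a^2 b^2) - trace(a^2 b)  (reduce the b square) = x*y^2*z - x^2*y - y^3 - x*z + 3*y
so trace(b a b^3 a b) = trace(b) trace(a b^3 a b) - trace(a b^3 a)  (reduce the b square) = y^3*z^2 - 2*x*y^2*z + x^2*y - y*z^2 + x*z - y
reduce: trace(a b a b a b) = trace(b a) trace(b a b a) - trace(b^-1 a^-1)  (split on b) = z^3 - 3*z
reduce: trace(a b a b a) = trace(a) trace(b a b a) - trace(b a b)  (reduce the a square) = x*z^2 - y*z - x
trace(a b a b a b^2) = trace(b) trace(a b a b a b) - trace(a b a b a)  (reduce the b square) = y*z^3 - x*z^2 - 2*y*z + x
reduce: trace(b a b^3 a b a) = trace(b) trace(a b a b a b^2) - trace(a b a b a b)  (reduce the b square) = y^2*z^3 - x*y*z^2 - 2*y^2*z - z^3 + x*y + 3*z
trace(b^3 a b a^-1 b a) = trace(b a b^3 a b) trace(a) - trace(b a b^3 a b a)  (eliminate a^-1) = x*y^3*z^2 - 2*x^2*y^2*z - y^2*z^3 + x^3*y + x^2*z + 2*y^2*z + z^3 - 2*x*y - 3*z
trace(b a^-1 b a^-1 b^3 a) = trace(b^3 a b a^-1 b) trace(a) - trace(b^3 a b a^-1 b a)  (eliminate a^-1) = x^2*y^4*z - x^3*y^3 - 2*x*y^3*z^2 + y^2*z^3 + x^3*y + x*y^3 + 2*x*y*z^2 - x^2*z - 2*y^2*z - z^3 - x*y + 3*z
trace(a^-1 b a^-1 b^3 a^-1 b) = trace(b a^-1 b a^-1 b^3) trace(a) - trace(b a^-1 b a^-1 b^3 a)  (eliminate a^-1) = x^3*y^5 - 3*x^2*y^4*z - 2*x^3*y^3 + 3*x*y^3*z^2 + 5*x^2*y^2*z - y^2*z^3 - 2*x*y^3 - 4*x*y*z^2 + 2*y^2*z + z^3 + 4*x*y - 3*z
trace(b^2 a^-1 b^3 a) = trace(b^3 a b^2) trace(a) - trace(b^3 a b^2 a)  (eliminate a^-1) = x*y^4*z - x^2*y^3 - y^3*z^2 - x*y^2*z + x^2*y + y*z^2 + y
reduce: trace(b a^-1 b^3 a^-1 b) = trace(b^2 a^-1 b^3) trace(a) - trace(b^2 a^-1 b^3 a)  (eliminate a^-1) = x^2*y^5 - 2*x*y^4*z - 3*x^2*y^3 + y^3*z^2 + 4*x*y^2*z + 2*x^2*y - y*z^2 - x*z - y
trace(a^-1 b a^-2 b a^-1 b^3) = trace(a^-1 b a^-1 b^3 a^-1 b) trace(a) - trace(a^-1 b a^-1 b^3 a^-1 b a)  (eliminate a^-1) = x^4*y^5 - 3*x^3*y^4*z - 2*x^4*y^3 - x^2*y^5 + 3*x^2*y^3*z^2 + 5*x^3*y^2*z + 2*x*y^4*z - x*y^2*z^3 + x^2*y^3 - 4*x^2*y*z^2 - y^3*z^2 - 2*x*y^2*z + x*z^3 + 2*x^2*y + y*z^2 - 2*x*z + y
reduce: trace(b^4 a^-2 b) = trace(a^-1 b^5) trace(a) - trace(a^-1 b^5 a)  (eliminate a^-1) = x^2*y^5 - x*y^4*z - 4*x^2*y^3 - y^5 + 3*x*y^2*z + 3*x^2*y + 5*y^3 - x*z - 5*y
trace(b a b^4 a^-1) = trace(b a b^4) trace(a) - trace(b a b^4 a)  (eliminate a^-1) = x*y^4*z - x^2*y^3 - y^3*z^2 - 2*x*y^2*z + 2*x^2*y + y^3 + 2*y*z^2 - 3*y
reduce: trace(b^4 a^-2 b a) = trace(b a b^4 a^-1) trace(a) - trace(b a b^4)  (eliminate a^-1) = x^2*y^4*z - x^3*y^3 - x*y^3*z^2 - 2*x^2*y^2*z - y^4*z + 2*x^3*y + 2*x*y^3 + 2*x*y*z^2 + 3*y^2*z - 5*x*y - z
trace(b a^-2 b a^-1 b^3) = trace(b^4 a^-2 b) trace(a) - trace(b^4 a^-2 b a)  (eliminate a^-1) = x^3*y^5 - 2*x^2*y^4*z - 3*x^3*y^3 - x*y^5 + x*y^3*z^2 + 5*x^2*y^2*z + y^4*z + x^3*y + 3*x*y^3 - 2*x*y*z^2 - x^2*z - 3*y^2*z + z
trace(a^-1 b a^-2 b a^-1 b^3 a^-1) = trace(a^-1 b a^-2 b a^-1 b^3) trace(a) - trace(a^-1 b a^-2 b a^-1 b^3 a)  (eliminate a^-1) = x^5*y^5 - 3*x^4*y^4*z - 2*x^5*y^3 - 2*x^3*y^5 + 3*x^3*y^3*z^2 + 5*x^4*y^2*z + 4*x^2*y^4*z - x^2*y^2*z^3 + 4*x^3*y^3 - 4*x^3*y*z^2 + x*y^5 - 2*x*y^3*z^2 - 7*x^2*y^2*z + x^2*z^3 - y^4*z + x^3*y - 3*x*y^3 + 3*x*y*z^2 - x^2*z + 3*y^2*z + x*y - z

x^5*y^5 - 3*x^4*y^4*z - 2*x^5*y^3 - 2*x^3*y^5 + 3*x^3*y^3*z^2 + 5*x^4*y^2*z + 4*x^2*y^4*z - x^2*y^2*z^3 + 4*x^3*y^3 - 4*x^3*y*z^2 + x*y^5 - 2*x*y^3*z^2 - 7*x^2*y^2*z + x^2*z^3 - y^4*z + x^3*y - 3*x*y^3 + 3*x*y*z^2 - x^2*z + 3*y^2*z + x*y - z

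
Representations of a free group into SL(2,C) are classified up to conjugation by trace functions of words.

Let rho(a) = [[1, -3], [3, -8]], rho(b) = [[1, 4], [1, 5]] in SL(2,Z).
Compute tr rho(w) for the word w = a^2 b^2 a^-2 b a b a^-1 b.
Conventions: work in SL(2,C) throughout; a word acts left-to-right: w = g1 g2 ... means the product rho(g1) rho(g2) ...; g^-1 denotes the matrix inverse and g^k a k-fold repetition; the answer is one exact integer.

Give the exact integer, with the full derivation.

25737780

rho(a) = [[1, -3], [3, -8]]
... * rho(a) = [[1, -3], [3, -8]]  ->  [[-8, 21], [-21, 55]]
... * rho(b) = [[1, 4], [1, 5]]  ->  [[13, 73], [34, 191]]
... * rho(b) = [[1, 4], [1, 5]]  ->  [[86, 417], [225, 1091]]
... * rho(a^-1) = [[-8, 3], [-3, 1]]  ->  [[-1939, 675], [-5073, 1766]]
... * rho(a^-1) = [[-8, 3], [-3, 1]]  ->  [[13487, -5142], [35286, -13453]]
... * rho(b) = [[1, 4], [1, 5]]  ->  [[8345, 28238], [21833, 73879]]
... * rho(a) = [[1, -3], [3, -8]]  ->  [[93059, -250939], [243470, -656531]]
... * rho(b) = [[1, 4], [1, 5]]  ->  [[-157880, -882459], [-413061, -2308775]]
... * rho(a^-1) = [[-8, 3], [-3, 1]]  ->  [[3910417, -1356099], [10230813, -3547958]]
... * rho(b) = [[1, 4], [1, 5]]  ->  [[2554318, 8861173], [6682855, 23183462]]
tr = 2554318 + 23183462 = 25737780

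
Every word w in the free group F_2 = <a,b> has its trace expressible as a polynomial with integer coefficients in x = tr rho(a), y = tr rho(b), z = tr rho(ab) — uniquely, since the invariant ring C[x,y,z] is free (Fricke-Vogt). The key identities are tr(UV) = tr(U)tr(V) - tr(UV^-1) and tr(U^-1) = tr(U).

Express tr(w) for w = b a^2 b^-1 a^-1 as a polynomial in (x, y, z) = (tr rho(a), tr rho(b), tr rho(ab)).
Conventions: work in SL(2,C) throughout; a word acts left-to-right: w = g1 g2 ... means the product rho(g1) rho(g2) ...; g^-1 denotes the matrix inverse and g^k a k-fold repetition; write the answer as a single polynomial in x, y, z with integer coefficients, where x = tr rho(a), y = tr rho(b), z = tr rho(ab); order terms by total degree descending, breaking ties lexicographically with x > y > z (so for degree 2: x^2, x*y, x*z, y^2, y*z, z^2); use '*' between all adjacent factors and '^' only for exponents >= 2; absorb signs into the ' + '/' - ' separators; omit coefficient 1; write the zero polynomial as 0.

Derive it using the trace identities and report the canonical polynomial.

tr(a^2 b) = tr(a) * tr(b a) - tr(b)  (reduce the a square) = x*z - y
tr(a^2) = tr(a) * tr(a) - tr(1)  (reduce the a square) = x^2 - 2
tr(b a^2 b) = tr(b) * tr(a^2 b) - tr(a^2)  (reduce the b square) = x*y*z - x^2 - y^2 + 2
tr(b a b a) = tr(b a) * tr(b a) - tr(1)  (split on b) = z^2 - 2
tr(b a b) = tr(b) * tr(a b) - tr(a)  (reduce the b square) = y*z - x
tr(b a^2 b a) = tr(a) * tr(b a b a) - tr(b a b)  (reduce the a square) = x*z^2 - y*z - x
tr(a^-1 b a^2 b) = tr(b a^2 b) * tr(a) - tr(b a^2 b a)  (eliminate a^-1) = x^2*y*z - x^3 - x*y^2 - x*z^2 + y*z + 3*x
tr(b a^2 b^-1 a^-1) = tr(a^-1 b a^2) * tr(b) - tr(a^-1 b a^2 b)  (eliminate b^-1) = -x^2*y*z + x^3 + x*y^2 + x*z^2 - 3*x

-x^2*y*z + x^3 + x*y^2 + x*z^2 - 3*x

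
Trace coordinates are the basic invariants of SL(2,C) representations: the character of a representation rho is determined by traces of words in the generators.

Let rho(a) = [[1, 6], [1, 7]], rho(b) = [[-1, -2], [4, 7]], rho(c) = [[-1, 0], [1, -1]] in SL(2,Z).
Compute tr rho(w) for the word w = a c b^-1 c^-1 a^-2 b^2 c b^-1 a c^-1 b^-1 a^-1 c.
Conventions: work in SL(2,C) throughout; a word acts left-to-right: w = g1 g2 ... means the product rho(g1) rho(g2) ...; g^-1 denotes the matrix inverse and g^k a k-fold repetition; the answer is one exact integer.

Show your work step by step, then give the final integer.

rho(a) = [[1, 6], [1, 7]]
... * rho(c) = [[-1, 0], [1, -1]]  ->  [[5, -6], [6, -7]]
... * rho(b^-1) = [[7, 2], [-4, -1]]  ->  [[59, 16], [70, 19]]
... * rho(c^-1) = [[-1, 0], [-1, -1]]  ->  [[-75, -16], [-89, -19]]
... * rho(a^-1) = [[7, -6], [-1, 1]]  ->  [[-509, 434], [-604, 515]]
... * rho(a^-1) = [[7, -6], [-1, 1]]  ->  [[-3997, 3488], [-4743, 4139]]
... * rho(b) = [[-1, -2], [4, 7]]  ->  [[17949, 32410], [21299, 38459]]
... * rho(b) = [[-1, -2], [4, 7]]  ->  [[111691, 190972], [132537, 226615]]
... * rho(c) = [[-1, 0], [1, -1]]  ->  [[79281, -190972], [94078, -226615]]
... * rho(b^-1) = [[7, 2], [-4, -1]]  ->  [[1318855, 349534], [1565006, 414771]]
... * rho(a) = [[1, 6], [1, 7]]  ->  [[1668389, 10359868], [1979777, 12293433]]
... * rho(c^-1) = [[-1, 0], [-1, -1]]  ->  [[-12028257, -10359868], [-14273210, -12293433]]
... * rho(b^-1) = [[7, 2], [-4, -1]]  ->  [[-42758327, -13696646], [-50738738, -16252987]]
... * rho(a^-1) = [[7, -6], [-1, 1]]  ->  [[-285611643, 242853316], [-338918179, 288179441]]
... * rho(c) = [[-1, 0], [1, -1]]  ->  [[528464959, -242853316], [627097620, -288179441]]
tr = 528464959 + -288179441 = 240285518

240285518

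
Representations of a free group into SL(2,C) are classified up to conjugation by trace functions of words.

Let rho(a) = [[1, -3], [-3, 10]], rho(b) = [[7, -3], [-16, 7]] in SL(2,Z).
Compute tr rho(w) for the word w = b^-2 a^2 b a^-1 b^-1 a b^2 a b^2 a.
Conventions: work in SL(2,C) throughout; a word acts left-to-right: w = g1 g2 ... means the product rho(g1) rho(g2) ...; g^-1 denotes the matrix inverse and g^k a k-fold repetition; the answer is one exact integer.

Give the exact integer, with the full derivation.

-22523091792550

rho(b^-1) = [[7, 3], [16, 7]]
... * rho(b^-1) = [[7, 3], [16, 7]]  ->  [[97, 42], [224, 97]]
... * rho(a) = [[1, -3], [-3, 10]]  ->  [[-29, 129], [-67, 298]]
... * rho(a) = [[1, -3], [-3, 10]]  ->  [[-416, 1377], [-961, 3181]]
... * rho(b) = [[7, -3], [-16, 7]]  ->  [[-24944, 10887], [-57623, 25150]]
... * rho(a^-1) = [[10, 3], [3, 1]]  ->  [[-216779, -63945], [-500780, -147719]]
... * rho(b^-1) = [[7, 3], [16, 7]]  ->  [[-2540573, -1097952], [-5868964, -2536373]]
... * rho(a) = [[1, -3], [-3, 10]]  ->  [[753283, -3357801], [1740155, -7756838]]
... * rho(b) = [[7, -3], [-16, 7]]  ->  [[58997797, -25764456], [136290493, -59518331]]
... * rho(b) = [[7, -3], [-16, 7]]  ->  [[825215875, -357344583], [1906326747, -825499796]]
... * rho(a) = [[1, -3], [-3, 10]]  ->  [[1897249624, -6049093455], [4382826135, -13973978201]]
... * rho(b) = [[7, -3], [-16, 7]]  ->  [[110066242648, -48035403057], [254263434161, -110966325812]]
... * rho(b) = [[7, -3], [-16, 7]]  ->  [[1539030147448, -666446549343], [3555305252119, -1539554583167]]
... * rho(a) = [[1, -3], [-3, 10]]  ->  [[3538369795477, -11281555935774], [8173969001620, -26061461588027]]
tr = 3538369795477 + -26061461588027 = -22523091792550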